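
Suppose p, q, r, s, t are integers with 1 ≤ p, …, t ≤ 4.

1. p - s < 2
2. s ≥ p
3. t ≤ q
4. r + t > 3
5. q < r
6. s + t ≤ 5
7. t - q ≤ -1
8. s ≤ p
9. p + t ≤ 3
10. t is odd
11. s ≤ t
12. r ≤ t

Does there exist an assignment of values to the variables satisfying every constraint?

Constraints 5, 7, and 12 give q < r, r ≤ t, t < q. Chaining: q < r ≤ t < q, which forces q < q — impossible.

Unsatisfiable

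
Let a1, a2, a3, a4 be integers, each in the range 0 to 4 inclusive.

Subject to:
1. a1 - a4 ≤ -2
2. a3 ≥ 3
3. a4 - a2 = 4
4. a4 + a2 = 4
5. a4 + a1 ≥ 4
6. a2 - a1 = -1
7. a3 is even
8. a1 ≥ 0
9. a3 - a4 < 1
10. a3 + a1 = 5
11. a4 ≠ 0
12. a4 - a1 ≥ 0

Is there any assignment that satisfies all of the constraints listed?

Satisfiable

Setting (a1, a2, a3, a4) = (1, 0, 4, 4) satisfies everything: constraint 1: a1 - a4 = -3; constraint 3: a4 - a2 = 4; constraint 4: a4 + a2 = 4, and the others follow.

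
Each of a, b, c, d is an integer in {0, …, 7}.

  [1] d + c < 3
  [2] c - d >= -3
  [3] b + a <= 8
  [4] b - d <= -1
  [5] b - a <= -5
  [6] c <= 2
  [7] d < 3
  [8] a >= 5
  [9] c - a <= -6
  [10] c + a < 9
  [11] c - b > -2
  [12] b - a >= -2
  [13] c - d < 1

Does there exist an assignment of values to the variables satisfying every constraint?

Constraints 2, 4, 9, and 12 give a − c ≥ 6, c − d ≥ -3, d − b ≥ 1, b − a ≥ -2.
Adding all 4 inequalities: the left sides telescope to 0, and the right sides sum to 6 + (-3) + 1 + (-2) = 2. So 0 ≥ 2, which is false.

Unsatisfiable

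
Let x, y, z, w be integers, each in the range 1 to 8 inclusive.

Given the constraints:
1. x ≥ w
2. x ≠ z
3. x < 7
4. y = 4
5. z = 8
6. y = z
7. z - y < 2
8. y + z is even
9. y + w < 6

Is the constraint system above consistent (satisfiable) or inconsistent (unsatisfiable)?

Constraint 4 fixes y = 4 and constraint 5 fixes z = 8, but constraint 6 requires y = z. Since 4 ≠ 8, contradiction.

Unsatisfiable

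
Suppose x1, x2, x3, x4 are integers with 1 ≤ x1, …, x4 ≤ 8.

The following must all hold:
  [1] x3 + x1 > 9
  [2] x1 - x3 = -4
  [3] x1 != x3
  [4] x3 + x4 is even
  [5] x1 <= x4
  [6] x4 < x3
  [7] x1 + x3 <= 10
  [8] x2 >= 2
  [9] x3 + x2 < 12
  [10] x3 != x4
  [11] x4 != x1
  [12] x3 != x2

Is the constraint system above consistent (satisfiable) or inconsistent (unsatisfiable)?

One satisfying assignment is x1 = 3, x2 = 3, x3 = 7, x4 = 5.
For the less obvious constraints — constraint 1: x3 + x1 = 10; constraint 2: x1 - x3 = -4; constraint 7: x1 + x3 = 10 — and the others hold by inspection.

Satisfiable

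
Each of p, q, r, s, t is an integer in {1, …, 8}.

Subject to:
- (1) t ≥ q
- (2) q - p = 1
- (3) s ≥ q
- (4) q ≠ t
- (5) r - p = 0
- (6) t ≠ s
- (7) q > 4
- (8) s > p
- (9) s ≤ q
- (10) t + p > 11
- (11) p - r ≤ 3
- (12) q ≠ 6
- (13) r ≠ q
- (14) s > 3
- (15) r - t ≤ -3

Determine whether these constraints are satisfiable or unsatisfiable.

Setting (p, q, r, s, t) = (4, 5, 4, 5, 8) satisfies everything: constraint 2: q - p = 1; constraint 5: r - p = 0, and the others follow.

Satisfiable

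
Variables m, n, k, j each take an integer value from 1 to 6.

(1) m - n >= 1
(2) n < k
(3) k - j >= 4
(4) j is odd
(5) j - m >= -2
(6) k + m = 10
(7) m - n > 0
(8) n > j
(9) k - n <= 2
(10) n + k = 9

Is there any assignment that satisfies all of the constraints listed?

Constraints 1, 3, 5, and 9 give n − k ≥ -2, k − j ≥ 4, j − m ≥ -2, m − n ≥ 1.
Adding all 4 inequalities: the left sides telescope to 0, and the right sides sum to (-2) + 4 + (-2) + 1 = 1. So 0 ≥ 1, which is false.

Unsatisfiable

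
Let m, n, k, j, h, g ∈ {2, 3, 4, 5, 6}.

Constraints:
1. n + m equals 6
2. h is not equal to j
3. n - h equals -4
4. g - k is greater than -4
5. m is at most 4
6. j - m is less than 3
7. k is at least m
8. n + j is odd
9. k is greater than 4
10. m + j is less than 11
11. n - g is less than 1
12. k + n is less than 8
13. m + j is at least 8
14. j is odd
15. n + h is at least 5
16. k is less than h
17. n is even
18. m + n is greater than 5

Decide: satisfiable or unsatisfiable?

Setting (m, n, k, j, h, g) = (4, 2, 5, 5, 6, 4) satisfies everything: constraint 1: n + m = 6; constraint 3: n - h = -4; constraint 4: g - k = -1, and the others follow.

Satisfiable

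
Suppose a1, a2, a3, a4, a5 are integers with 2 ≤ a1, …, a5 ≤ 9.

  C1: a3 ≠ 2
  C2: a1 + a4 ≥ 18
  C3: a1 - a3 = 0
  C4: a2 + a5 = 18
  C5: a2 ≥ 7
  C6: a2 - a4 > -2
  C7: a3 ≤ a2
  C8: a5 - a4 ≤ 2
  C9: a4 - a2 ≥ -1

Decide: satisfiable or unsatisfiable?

The assignment a1 = 9, a2 = 9, a3 = 9, a4 = 9, a5 = 9 works:
  constraint 2 holds since a1 + a4 = 18.
  constraint 3 holds since a1 - a3 = 0.
  constraint 4 holds since a2 + a5 = 18.
The rest check out directly.

Satisfiable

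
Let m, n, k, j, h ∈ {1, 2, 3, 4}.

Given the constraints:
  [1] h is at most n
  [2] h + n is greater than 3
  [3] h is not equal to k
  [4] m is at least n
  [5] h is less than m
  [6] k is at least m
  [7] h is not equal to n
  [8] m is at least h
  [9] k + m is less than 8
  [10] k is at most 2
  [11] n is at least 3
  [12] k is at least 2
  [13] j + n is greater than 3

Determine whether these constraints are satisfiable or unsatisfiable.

From constraints 4 and 11: m ≥ n and n ≥ 3, so m ≥ 3. From constraints 6 and 10: m ≤ k and k ≤ 2, so m ≤ 2. But 2 < 3, so no value of m works.

Unsatisfiable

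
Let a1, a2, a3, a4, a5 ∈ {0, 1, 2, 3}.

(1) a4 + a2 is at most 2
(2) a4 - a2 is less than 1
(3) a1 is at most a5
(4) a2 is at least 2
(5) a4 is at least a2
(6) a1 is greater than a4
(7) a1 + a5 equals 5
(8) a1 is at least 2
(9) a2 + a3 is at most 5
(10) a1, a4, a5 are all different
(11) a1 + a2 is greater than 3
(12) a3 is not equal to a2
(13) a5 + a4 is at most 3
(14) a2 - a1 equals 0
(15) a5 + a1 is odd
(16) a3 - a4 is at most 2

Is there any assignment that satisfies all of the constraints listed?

From constraints 3 and 8: a5 ≥ a1 ≥ 2. From constraints 4 and 5: a4 ≥ a2 ≥ 2. Hence a5 + a4 ≥ 4. But constraint 13 requires a5 + a4 ≤ 3, and 3 < 4. Contradiction.

Unsatisfiable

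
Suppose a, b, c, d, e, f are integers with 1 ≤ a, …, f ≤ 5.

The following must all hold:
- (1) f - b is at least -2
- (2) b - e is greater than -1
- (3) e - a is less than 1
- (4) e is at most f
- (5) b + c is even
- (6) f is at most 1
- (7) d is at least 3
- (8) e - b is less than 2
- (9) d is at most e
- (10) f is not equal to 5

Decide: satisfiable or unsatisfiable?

Unsatisfiable

From constraints 7 and 9: e ≥ d and d ≥ 3, so e ≥ 3. From constraints 4 and 6: e ≤ f and f ≤ 1, so e ≤ 1. But 1 < 3, so no value of e works.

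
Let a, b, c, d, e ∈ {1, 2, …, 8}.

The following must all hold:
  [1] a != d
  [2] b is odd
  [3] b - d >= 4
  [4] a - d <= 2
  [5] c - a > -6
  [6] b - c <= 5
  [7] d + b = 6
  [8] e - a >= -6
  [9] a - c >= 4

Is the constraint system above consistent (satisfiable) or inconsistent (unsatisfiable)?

Constraints 3, 4, 6, and 9 give b − d ≥ 4, d − a ≥ -2, a − c ≥ 4, c − b ≥ -5.
Adding all 4 inequalities: the left sides telescope to 0, and the right sides sum to 4 + (-2) + 4 + (-5) = 1. So 0 ≥ 1, which is false.

Unsatisfiable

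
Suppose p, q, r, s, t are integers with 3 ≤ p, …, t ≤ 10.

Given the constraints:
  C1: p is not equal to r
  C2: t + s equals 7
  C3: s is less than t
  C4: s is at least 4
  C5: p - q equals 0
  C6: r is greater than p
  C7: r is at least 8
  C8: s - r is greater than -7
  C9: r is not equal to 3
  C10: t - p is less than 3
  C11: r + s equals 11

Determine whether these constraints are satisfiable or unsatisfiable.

From constraint 7: r ≥ 8. From constraint 4: s ≥ 4. Hence r + s ≥ 12. But constraint 11 requires r + s = 11, and 11 < 12. Contradiction.

Unsatisfiable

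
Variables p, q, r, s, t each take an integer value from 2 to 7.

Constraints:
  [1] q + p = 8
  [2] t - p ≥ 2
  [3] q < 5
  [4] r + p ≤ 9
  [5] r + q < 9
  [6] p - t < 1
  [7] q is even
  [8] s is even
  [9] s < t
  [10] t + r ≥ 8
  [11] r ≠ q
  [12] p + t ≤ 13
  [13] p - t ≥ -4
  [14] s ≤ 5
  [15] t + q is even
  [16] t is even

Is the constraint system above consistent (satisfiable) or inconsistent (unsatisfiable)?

The assignment p = 4, q = 4, r = 2, s = 4, t = 6 works:
  constraint 1 holds since q + p = 8.
  constraint 2 holds since t - p = 2.
The rest check out directly.

Satisfiable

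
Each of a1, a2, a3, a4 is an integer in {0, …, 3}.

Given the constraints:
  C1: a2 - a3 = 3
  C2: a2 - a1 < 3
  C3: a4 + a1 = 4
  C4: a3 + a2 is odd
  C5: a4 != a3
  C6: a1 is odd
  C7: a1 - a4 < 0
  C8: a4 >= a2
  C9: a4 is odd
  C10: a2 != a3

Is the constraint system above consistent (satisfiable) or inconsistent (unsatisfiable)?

Satisfiable

Take a1 = 1, a2 = 3, a3 = 0, a4 = 3. Then constraint 1: a2 - a3 = 3; constraint 2: a2 - a1 = 2; constraint 3: a4 + a1 = 4, and every other listed constraint is also met.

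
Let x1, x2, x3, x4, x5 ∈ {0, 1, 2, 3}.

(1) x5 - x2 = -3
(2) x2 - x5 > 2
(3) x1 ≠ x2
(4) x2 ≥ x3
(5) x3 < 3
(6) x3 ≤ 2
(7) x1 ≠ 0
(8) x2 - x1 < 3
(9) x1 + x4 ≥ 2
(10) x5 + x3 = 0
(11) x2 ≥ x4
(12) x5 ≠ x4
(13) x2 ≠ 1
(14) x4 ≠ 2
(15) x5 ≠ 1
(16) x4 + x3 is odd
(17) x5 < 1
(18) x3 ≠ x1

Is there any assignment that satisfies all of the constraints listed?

Satisfiable

Take x1 = 2, x2 = 3, x3 = 0, x4 = 1, x5 = 0. Then constraint 1: x5 - x2 = -3; constraint 2: x2 - x5 = 3; constraint 8: x2 - x1 = 1, and every other listed constraint is also met.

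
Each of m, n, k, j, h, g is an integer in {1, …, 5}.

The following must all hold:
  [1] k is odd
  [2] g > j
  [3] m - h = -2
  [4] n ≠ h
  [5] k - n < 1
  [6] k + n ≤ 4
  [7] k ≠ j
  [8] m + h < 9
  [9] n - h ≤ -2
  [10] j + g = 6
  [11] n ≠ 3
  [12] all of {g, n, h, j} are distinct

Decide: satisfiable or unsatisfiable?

The assignment m = 3, n = 1, k = 1, j = 2, h = 5, g = 4 works:
  constraint 3 holds since m - h = -2.
  constraint 5 holds since k - n = 0.
The rest check out directly.

Satisfiable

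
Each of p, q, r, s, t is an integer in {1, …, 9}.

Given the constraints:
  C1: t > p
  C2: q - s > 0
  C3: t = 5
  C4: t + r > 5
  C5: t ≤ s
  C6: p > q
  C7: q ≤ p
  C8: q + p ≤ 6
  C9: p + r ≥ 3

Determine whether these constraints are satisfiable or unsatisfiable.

Unsatisfiable

Constraints 1, 2, 5, and 6 give q < p, p < t, t ≤ s, s < q. Chaining: q < p < t ≤ s < q, which forces q < q — impossible.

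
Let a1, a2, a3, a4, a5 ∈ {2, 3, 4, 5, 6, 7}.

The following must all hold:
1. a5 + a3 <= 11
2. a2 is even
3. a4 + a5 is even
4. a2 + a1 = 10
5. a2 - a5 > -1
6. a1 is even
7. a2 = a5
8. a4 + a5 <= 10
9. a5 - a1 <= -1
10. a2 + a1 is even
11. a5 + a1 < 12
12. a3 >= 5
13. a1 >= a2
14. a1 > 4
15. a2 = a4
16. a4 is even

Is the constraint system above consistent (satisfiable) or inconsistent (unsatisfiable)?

The assignment a1 = 6, a2 = 4, a3 = 7, a4 = 4, a5 = 4 works:
  constraint 1 holds since a5 + a3 = 11.
  constraint 4 holds since a2 + a1 = 10.
The rest check out directly.

Satisfiable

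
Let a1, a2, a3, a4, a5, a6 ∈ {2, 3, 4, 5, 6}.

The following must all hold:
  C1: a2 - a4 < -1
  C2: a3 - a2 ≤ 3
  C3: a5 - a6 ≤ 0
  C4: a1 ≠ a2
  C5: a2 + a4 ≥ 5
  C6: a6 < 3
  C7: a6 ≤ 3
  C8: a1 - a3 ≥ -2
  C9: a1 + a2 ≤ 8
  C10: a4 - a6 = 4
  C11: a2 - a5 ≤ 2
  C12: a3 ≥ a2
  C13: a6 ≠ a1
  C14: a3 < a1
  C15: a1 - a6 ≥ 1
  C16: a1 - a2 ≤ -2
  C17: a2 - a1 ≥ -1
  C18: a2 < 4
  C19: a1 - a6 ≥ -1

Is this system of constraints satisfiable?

Unsatisfiable

Constraints 3, 11, 15, and 16 give a5 − a2 ≥ -2, a2 − a1 ≥ 2, a1 − a6 ≥ 1, a6 − a5 ≥ 0.
Adding all 4 inequalities: the left sides telescope to 0, and the right sides sum to (-2) + 2 + 1 + 0 = 1. So 0 ≥ 1, which is false.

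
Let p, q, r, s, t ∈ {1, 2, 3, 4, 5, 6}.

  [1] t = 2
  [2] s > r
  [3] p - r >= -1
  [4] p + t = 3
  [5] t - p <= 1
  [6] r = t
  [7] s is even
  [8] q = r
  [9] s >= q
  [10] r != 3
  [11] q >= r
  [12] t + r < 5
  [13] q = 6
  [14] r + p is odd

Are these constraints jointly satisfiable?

Constraint 13 fixes q = 6 and constraint 1 fixes t = 2. Constraints 6 and 8 give q = r = t, so q = t. But 6 ≠ 2 — contradiction.

Unsatisfiable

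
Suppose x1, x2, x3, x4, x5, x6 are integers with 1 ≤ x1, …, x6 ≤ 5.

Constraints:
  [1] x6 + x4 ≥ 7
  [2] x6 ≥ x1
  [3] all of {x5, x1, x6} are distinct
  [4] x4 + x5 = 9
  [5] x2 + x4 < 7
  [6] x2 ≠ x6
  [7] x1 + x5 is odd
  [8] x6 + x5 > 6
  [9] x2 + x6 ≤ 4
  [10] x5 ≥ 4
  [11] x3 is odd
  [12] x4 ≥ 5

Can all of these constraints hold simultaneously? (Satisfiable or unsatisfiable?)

One satisfying assignment is x1 = 1, x2 = 1, x3 = 1, x4 = 5, x5 = 4, x6 = 3.
For the less obvious constraints — constraint 1: x6 + x4 = 8; constraint 4: x4 + x5 = 9; constraint 5: x2 + x4 = 6 — and the others hold by inspection.

Satisfiable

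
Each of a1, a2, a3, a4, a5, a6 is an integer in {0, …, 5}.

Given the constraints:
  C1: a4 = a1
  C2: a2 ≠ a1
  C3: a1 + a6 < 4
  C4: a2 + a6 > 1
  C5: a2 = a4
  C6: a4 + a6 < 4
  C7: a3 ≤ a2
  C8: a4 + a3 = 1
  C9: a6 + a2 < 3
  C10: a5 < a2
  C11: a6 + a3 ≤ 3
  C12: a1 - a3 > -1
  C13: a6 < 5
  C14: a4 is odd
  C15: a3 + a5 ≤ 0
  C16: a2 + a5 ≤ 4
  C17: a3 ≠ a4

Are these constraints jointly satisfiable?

Unsatisfiable

From constraints 1 and 5, a2 = a4 = a1, so a2 = a1. But constraint 2 says a2 ≠ a1. Contradiction.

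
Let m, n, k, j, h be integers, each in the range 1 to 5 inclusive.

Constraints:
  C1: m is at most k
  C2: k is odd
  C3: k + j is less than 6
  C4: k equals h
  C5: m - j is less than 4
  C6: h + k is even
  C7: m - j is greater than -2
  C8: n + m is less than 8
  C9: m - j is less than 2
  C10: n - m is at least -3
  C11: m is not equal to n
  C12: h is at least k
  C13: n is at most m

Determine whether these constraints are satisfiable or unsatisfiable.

Satisfiable

Setting (m, n, k, j, h) = (3, 2, 3, 2, 3) satisfies everything: constraint 3: k + j = 5; constraint 5: m - j = 1, and the others follow.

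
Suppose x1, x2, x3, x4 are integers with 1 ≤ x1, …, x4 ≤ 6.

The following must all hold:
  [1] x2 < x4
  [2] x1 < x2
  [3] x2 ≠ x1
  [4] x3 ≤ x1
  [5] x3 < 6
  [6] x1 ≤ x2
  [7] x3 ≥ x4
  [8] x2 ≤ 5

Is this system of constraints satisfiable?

Unsatisfiable

Constraints 1, 2, 4, and 7 give x4 ≤ x3, x3 ≤ x1, x1 < x2, x2 < x4. Chaining: x4 ≤ x3 ≤ x1 < x2 < x4, which forces x4 < x4 — impossible.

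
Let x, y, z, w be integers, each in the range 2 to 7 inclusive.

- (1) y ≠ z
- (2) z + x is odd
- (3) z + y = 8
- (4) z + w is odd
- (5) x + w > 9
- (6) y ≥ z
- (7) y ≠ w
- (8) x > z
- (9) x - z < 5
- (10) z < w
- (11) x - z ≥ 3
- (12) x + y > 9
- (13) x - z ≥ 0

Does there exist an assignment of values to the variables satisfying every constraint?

Satisfiable

Setting (x, y, z, w) = (5, 6, 2, 5) satisfies everything: constraint 3: z + y = 8; constraint 5: x + w = 10; constraint 9: x - z = 3, and the others follow.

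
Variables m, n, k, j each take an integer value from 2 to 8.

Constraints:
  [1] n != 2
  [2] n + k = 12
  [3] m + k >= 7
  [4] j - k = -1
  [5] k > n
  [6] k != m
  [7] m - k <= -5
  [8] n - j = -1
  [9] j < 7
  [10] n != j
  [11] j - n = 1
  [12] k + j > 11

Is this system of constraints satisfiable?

Take m = 2, n = 5, k = 7, j = 6. Then constraint 2: n + k = 12; constraint 3: m + k = 9, and every other listed constraint is also met.

Satisfiable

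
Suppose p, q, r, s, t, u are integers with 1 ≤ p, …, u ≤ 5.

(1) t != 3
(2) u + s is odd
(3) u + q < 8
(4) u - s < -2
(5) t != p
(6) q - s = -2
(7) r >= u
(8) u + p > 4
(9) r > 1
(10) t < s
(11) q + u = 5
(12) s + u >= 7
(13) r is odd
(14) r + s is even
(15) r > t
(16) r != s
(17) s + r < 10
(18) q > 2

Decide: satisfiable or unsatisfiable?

Satisfiable

Setting (p, q, r, s, t, u) = (4, 3, 3, 5, 1, 2) satisfies everything: constraint 3: u + q = 5; constraint 4: u - s = -3; constraint 6: q - s = -2, and the others follow.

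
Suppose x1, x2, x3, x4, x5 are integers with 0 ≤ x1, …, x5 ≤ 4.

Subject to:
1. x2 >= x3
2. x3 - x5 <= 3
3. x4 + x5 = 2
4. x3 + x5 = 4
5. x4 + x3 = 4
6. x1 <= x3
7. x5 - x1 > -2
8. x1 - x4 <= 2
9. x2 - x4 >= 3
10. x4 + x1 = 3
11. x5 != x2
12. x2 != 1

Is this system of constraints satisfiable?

Satisfiable

Try x1 = 2, x2 = 4, x3 = 3, x4 = 1, x5 = 1.
Check constraint 2: x3 - x5 = 2; constraint 3: x4 + x5 = 2; constraint 4: x3 + x5 = 4. The remaining constraints are straightforward to verify.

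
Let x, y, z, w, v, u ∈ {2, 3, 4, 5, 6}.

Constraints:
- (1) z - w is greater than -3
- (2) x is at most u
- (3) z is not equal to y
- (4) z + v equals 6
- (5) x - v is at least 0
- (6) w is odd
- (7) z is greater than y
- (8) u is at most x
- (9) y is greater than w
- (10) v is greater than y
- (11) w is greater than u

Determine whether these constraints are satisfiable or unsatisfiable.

Constraints 2, 5, 9, 10, and 11 give x ≤ u, u < w, w < y, y < v, v ≤ x. Chaining: x ≤ u < w < y < v ≤ x, which forces x < x — impossible.

Unsatisfiable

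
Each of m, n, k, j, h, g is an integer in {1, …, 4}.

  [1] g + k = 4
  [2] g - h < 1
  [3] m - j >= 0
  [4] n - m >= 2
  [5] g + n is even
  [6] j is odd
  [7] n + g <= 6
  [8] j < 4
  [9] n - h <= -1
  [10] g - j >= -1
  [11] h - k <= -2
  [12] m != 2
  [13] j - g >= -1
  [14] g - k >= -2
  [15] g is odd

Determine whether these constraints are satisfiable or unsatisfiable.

Unsatisfiable

Constraints 3, 4, 9, 11, 13, and 14 give h − n ≥ 1, n − m ≥ 2, m − j ≥ 0, j − g ≥ -1, g − k ≥ -2, k − h ≥ 2.
Adding all 6 inequalities: the left sides telescope to 0, and the right sides sum to 1 + 2 + 0 + (-1) + (-2) + 2 = 2. So 0 ≥ 2, which is false.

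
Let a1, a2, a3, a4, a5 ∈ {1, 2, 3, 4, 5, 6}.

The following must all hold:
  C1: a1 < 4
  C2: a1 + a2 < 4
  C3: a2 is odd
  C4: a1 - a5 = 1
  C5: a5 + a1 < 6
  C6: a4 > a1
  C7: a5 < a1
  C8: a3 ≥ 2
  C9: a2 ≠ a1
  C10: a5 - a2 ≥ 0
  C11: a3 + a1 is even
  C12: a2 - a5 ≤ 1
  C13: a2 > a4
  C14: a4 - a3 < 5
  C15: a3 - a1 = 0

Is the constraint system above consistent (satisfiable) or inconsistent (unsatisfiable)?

Constraints 6, 7, 10, and 13 give a4 < a2, a2 ≤ a5, a5 < a1, a1 < a4. Chaining: a4 < a2 ≤ a5 < a1 < a4, which forces a4 < a4 — impossible.

Unsatisfiable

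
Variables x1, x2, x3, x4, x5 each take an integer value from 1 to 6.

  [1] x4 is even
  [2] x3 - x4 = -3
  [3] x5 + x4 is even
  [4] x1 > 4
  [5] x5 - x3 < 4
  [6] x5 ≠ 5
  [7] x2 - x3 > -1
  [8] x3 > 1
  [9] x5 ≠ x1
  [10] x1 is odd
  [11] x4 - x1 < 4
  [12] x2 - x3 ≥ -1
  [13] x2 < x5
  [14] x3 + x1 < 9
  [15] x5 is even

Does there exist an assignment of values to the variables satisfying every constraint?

Satisfiable

The assignment x1 = 5, x2 = 5, x3 = 3, x4 = 6, x5 = 6 works:
  constraint 2 holds since x3 - x4 = -3.
  constraint 5 holds since x5 - x3 = 3.
The rest check out directly.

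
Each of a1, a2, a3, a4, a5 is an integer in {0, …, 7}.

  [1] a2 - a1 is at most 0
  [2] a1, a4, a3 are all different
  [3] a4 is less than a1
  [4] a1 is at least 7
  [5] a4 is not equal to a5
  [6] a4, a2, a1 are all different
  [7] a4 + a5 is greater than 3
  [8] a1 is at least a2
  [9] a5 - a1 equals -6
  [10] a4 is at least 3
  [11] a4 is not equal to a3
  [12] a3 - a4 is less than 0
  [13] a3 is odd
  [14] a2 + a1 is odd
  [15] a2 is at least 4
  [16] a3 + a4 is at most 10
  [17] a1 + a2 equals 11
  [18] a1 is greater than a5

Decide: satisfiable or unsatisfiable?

Satisfiable

Take a1 = 7, a2 = 4, a3 = 3, a4 = 5, a5 = 1. Then constraint 1: a2 - a1 = -3; constraint 7: a4 + a5 = 6, and every other listed constraint is also met.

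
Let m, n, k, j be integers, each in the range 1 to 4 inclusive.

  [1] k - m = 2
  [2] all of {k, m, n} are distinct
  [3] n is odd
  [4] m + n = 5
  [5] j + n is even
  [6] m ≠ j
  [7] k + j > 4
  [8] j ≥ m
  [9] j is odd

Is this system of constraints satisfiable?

Try m = 2, n = 3, k = 4, j = 3.
Check constraint 1: k - m = 2; constraint 4: m + n = 5. The remaining constraints are straightforward to verify.

Satisfiable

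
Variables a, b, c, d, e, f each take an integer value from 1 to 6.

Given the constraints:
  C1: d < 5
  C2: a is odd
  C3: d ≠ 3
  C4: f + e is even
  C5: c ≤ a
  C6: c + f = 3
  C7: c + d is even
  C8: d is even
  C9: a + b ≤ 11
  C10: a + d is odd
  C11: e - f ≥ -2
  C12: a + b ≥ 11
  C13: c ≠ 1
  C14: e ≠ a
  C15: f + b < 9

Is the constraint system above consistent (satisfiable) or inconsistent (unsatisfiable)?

One satisfying assignment is a = 5, b = 6, c = 2, d = 2, e = 1, f = 1.
For the less obvious constraints — constraint 6: c + f = 3; constraint 9: a + b = 11 — and the others hold by inspection.

Satisfiable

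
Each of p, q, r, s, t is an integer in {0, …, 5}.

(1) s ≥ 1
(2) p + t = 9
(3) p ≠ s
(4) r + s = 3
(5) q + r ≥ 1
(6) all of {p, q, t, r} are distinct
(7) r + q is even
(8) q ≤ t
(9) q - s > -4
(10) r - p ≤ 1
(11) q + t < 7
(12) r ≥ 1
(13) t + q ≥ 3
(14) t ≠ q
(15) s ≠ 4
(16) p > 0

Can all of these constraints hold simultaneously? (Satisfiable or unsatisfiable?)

Satisfiable

Setting (p, q, r, s, t) = (4, 0, 2, 1, 5) satisfies everything: constraint 2: p + t = 9; constraint 4: r + s = 3; constraint 5: q + r = 2, and the others follow.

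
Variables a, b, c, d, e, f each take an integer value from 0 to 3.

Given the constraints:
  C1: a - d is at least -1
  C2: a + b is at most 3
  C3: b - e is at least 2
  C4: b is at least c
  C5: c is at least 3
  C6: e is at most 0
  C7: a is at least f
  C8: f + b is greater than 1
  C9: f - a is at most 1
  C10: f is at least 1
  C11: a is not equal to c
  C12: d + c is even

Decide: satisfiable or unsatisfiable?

From constraints 7 and 10: a ≥ f ≥ 1. From constraints 4 and 5: b ≥ c ≥ 3. Hence a + b ≥ 4. But constraint 2 requires a + b ≤ 3, and 3 < 4. Contradiction.

Unsatisfiable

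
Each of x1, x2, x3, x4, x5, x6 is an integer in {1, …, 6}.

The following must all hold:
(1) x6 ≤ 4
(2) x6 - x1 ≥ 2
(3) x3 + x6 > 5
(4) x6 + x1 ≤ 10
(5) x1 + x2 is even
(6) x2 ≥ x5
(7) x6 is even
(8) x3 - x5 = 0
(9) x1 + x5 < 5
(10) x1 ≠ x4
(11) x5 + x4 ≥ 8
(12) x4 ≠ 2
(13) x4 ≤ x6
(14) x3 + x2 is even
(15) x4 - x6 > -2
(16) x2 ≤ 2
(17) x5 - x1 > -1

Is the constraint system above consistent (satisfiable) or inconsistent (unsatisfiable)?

Unsatisfiable

From constraints 6 and 16: x5 ≤ x2 ≤ 2. From constraints 1 and 13: x4 ≤ x6 ≤ 4. Hence x5 + x4 ≤ 6. But constraint 11 requires x5 + x4 ≥ 8, and 8 > 6. Contradiction.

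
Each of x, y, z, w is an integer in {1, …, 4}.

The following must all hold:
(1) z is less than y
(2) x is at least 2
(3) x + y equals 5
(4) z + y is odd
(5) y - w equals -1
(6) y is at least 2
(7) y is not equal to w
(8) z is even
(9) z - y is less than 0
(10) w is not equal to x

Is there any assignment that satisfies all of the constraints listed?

The assignment x = 2, y = 3, z = 2, w = 4 works:
  constraint 3 holds since x + y = 5.
  constraint 5 holds since y - w = -1.
The rest check out directly.

Satisfiable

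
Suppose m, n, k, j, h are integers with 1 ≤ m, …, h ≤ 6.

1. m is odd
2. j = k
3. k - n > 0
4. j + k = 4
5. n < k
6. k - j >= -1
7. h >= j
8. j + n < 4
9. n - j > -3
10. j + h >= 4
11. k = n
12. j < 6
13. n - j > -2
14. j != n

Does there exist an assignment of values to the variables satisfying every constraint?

From constraints 2 and 11, j = k = n, so j = n. But constraint 14 says j ≠ n. Contradiction.

Unsatisfiable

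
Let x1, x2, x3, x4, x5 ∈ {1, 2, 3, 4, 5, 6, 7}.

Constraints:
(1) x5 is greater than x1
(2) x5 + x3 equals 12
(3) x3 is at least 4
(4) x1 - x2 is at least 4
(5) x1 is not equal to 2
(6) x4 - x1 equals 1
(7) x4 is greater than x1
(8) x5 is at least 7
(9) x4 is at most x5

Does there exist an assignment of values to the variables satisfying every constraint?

Satisfiable

The assignment x1 = 5, x2 = 1, x3 = 5, x4 = 6, x5 = 7 works:
  constraint 2 holds since x5 + x3 = 12.
  constraint 4 holds since x1 - x2 = 4.
The rest check out directly.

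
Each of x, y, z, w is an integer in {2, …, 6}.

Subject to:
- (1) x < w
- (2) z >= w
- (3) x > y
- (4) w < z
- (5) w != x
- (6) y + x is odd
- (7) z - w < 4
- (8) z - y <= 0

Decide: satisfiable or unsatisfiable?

Unsatisfiable

Constraints 1, 2, 3, and 8 give z ≤ y, y < x, x < w, w ≤ z. Chaining: z ≤ y < x < w ≤ z, which forces z < z — impossible.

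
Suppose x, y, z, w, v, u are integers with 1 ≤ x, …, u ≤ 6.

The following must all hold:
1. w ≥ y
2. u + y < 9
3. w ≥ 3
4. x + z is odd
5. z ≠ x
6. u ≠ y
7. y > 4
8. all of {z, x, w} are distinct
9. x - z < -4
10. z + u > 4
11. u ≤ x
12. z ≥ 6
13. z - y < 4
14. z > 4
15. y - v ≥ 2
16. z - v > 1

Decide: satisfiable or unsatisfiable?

Setting (x, y, z, w, v, u) = (1, 5, 6, 5, 3, 1) satisfies everything: constraint 2: u + y = 6; constraint 9: x - z = -5; constraint 10: z + u = 7, and the others follow.

Satisfiable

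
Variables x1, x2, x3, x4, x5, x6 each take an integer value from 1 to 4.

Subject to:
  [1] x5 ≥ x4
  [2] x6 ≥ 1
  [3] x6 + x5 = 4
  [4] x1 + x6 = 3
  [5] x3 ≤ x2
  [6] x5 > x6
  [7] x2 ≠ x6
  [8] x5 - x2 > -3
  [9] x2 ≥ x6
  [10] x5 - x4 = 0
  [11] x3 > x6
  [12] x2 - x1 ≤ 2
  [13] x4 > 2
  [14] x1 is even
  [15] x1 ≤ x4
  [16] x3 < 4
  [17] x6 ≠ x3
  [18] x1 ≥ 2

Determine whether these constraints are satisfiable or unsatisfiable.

Setting (x1, x2, x3, x4, x5, x6) = (2, 3, 2, 3, 3, 1) satisfies everything: constraint 3: x6 + x5 = 4; constraint 4: x1 + x6 = 3, and the others follow.

Satisfiable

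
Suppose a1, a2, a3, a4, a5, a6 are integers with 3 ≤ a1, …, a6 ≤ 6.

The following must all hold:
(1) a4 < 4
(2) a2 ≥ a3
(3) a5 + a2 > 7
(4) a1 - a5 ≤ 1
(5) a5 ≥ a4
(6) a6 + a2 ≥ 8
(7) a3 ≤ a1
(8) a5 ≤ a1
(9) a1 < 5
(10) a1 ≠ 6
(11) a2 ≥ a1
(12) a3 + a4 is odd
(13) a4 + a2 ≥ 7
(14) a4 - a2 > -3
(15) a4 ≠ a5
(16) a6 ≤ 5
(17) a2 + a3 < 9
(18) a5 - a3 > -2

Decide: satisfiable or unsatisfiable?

Satisfiable

Take a1 = 4, a2 = 4, a3 = 4, a4 = 3, a5 = 4, a6 = 4. Then constraint 3: a5 + a2 = 8; constraint 4: a1 - a5 = 0; constraint 6: a6 + a2 = 8, and every other listed constraint is also met.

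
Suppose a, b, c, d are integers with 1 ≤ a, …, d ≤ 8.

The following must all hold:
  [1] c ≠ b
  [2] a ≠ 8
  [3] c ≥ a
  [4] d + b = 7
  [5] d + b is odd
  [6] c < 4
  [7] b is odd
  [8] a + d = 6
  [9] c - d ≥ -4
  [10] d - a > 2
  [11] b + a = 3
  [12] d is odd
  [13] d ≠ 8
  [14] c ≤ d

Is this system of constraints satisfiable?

Unsatisfiable

Constraint 12 makes d odd and constraint 7 makes b odd, so d + b must be even. Constraint 5 says d + b is odd — contradiction.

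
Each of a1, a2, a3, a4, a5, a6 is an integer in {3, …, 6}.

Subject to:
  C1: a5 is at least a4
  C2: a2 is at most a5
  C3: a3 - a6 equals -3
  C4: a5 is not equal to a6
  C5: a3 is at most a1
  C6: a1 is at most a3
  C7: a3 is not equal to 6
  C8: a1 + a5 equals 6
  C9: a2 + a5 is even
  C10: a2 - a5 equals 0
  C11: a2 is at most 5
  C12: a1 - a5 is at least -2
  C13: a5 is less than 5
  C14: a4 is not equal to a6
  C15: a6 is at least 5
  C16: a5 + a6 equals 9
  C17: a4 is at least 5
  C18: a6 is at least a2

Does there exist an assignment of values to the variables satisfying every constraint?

Unsatisfiable

From constraints 1 and 17: a5 ≥ a4 ≥ 5. From constraint 15: a6 ≥ 5. Hence a5 + a6 ≥ 10. But constraint 16 requires a5 + a6 = 9, and 9 < 10. Contradiction.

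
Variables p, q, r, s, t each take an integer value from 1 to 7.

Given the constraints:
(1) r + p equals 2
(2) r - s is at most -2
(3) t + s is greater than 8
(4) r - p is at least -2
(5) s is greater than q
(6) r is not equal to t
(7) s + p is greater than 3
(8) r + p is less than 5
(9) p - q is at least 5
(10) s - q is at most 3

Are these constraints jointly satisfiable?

Unsatisfiable

Constraints 2, 4, 9, and 10 give q − s ≥ -3, s − r ≥ 2, r − p ≥ -2, p − q ≥ 5.
Adding all 4 inequalities: the left sides telescope to 0, and the right sides sum to (-3) + 2 + (-2) + 5 = 2. So 0 ≥ 2, which is false.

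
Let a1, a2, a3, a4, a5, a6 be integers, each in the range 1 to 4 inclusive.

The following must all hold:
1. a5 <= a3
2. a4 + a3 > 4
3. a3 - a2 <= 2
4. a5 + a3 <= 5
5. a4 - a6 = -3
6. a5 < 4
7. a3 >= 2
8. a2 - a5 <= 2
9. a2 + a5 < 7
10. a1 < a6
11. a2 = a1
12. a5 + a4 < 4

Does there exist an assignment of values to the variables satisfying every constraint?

Satisfiable

Try a1 = 3, a2 = 3, a3 = 4, a4 = 1, a5 = 1, a6 = 4.
Check constraint 2: a4 + a3 = 5; constraint 3: a3 - a2 = 1; constraint 4: a5 + a3 = 5. The remaining constraints are straightforward to verify.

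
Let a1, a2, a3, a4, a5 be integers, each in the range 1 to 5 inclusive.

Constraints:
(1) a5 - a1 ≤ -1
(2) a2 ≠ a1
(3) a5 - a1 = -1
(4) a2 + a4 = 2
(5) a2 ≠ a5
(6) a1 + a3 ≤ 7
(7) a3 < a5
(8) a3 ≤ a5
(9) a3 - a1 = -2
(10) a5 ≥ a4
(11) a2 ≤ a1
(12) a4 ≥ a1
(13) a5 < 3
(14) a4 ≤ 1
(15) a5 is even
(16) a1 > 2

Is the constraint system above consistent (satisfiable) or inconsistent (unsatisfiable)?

Unsatisfiable

From constraint 16: a1 ≥ 3. From constraints 12 and 14: a1 ≤ a4 and a4 ≤ 1, so a1 ≤ 1. But 1 < 3, so no value of a1 works.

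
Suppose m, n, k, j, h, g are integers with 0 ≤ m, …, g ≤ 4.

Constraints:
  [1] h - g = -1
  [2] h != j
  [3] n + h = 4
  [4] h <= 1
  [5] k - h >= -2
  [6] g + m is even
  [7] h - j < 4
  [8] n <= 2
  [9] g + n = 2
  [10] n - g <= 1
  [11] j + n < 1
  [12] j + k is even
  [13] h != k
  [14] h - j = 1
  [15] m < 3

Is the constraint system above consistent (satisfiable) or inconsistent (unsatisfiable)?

Unsatisfiable

From constraint 8: n ≤ 2. From constraint 4: h ≤ 1. Hence n + h ≤ 3. But constraint 3 requires n + h = 4, and 4 > 3. Contradiction.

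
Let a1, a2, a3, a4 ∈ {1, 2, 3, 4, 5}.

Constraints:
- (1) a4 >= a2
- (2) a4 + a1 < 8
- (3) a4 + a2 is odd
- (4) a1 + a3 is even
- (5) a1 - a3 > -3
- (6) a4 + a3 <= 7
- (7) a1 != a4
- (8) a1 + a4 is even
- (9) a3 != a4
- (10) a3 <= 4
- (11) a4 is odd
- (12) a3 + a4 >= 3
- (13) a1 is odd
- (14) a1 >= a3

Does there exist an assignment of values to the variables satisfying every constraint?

Take a1 = 1, a2 = 2, a3 = 1, a4 = 5. Then constraint 2: a4 + a1 = 6; constraint 5: a1 - a3 = 0, and every other listed constraint is also met.

Satisfiable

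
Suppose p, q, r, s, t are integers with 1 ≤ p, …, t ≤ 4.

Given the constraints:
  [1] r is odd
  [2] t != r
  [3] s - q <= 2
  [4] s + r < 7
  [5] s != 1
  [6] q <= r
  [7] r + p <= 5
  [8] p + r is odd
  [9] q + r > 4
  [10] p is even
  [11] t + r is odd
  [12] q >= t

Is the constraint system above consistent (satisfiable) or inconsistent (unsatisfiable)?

Satisfiable

One satisfying assignment is p = 2, q = 3, r = 3, s = 3, t = 2.
For the less obvious constraints — constraint 3: s - q = 0; constraint 4: s + r = 6 — and the others hold by inspection.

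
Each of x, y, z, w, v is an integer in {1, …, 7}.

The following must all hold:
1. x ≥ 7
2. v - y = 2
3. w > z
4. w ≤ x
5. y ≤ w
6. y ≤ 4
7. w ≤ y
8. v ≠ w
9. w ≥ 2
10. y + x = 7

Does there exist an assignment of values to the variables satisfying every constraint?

Unsatisfiable

From constraints 7 and 9: y ≥ w ≥ 2. From constraint 1: x ≥ 7. Hence y + x ≥ 9. But constraint 10 requires y + x = 7, and 7 < 9. Contradiction.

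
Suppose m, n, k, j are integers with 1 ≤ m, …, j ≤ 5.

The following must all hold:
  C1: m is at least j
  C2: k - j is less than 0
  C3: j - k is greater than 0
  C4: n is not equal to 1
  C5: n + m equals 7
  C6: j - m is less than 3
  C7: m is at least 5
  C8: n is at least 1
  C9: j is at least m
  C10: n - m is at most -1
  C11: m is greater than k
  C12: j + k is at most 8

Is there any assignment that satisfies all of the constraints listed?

One satisfying assignment is m = 5, n = 2, k = 3, j = 5.
For the less obvious constraints — constraint 2: k - j = -2; constraint 3: j - k = 2 — and the others hold by inspection.

Satisfiable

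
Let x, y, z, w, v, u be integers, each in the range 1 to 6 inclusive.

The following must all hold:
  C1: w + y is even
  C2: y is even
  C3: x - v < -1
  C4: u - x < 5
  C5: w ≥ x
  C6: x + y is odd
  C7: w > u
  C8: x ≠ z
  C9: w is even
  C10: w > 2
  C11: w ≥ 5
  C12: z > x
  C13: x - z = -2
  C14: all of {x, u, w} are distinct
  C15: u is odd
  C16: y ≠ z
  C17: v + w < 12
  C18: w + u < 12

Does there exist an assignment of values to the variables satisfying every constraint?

One satisfying assignment is x = 1, y = 6, z = 3, w = 6, v = 3, u = 3.
For the less obvious constraints — constraint 3: x - v = -2; constraint 4: u - x = 2 — and the others hold by inspection.

Satisfiable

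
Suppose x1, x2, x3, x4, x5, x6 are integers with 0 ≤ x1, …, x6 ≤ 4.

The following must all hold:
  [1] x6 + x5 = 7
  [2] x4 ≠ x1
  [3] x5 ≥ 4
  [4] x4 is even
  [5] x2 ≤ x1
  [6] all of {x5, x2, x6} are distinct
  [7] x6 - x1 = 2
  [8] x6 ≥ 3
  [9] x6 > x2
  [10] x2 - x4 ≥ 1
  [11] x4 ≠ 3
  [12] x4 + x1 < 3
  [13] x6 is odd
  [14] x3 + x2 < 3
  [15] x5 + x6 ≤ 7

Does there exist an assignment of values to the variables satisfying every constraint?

One satisfying assignment is x1 = 1, x2 = 1, x3 = 1, x4 = 0, x5 = 4, x6 = 3.
For the less obvious constraints — constraint 1: x6 + x5 = 7; constraint 7: x6 - x1 = 2 — and the others hold by inspection.

Satisfiable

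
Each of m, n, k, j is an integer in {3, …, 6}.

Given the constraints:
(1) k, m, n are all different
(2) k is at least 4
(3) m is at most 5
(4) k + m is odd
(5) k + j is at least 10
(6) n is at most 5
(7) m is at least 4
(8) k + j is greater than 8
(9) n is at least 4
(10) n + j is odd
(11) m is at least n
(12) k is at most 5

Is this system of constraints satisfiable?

Constraints 2, 3, 6, 7, 9, and 12 confine each of k, m, n to the 2 values {4, 5}.
Constraint 1 requires all 3 of them to be distinct, but only 2 values are available — impossible by the pigeonhole principle.

Unsatisfiable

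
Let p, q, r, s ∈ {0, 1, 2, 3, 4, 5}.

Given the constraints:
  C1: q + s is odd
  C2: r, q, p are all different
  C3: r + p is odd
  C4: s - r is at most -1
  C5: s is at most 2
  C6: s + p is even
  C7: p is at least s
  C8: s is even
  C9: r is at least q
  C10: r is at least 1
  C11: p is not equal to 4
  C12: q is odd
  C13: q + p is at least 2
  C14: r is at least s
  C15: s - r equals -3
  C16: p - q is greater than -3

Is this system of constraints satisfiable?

The assignment p = 2, q = 3, r = 5, s = 2 works:
  constraint 4 holds since s - r = -3.
  constraint 13 holds since q + p = 5.
  constraint 15 holds since s - r = -3.
The rest check out directly.

Satisfiable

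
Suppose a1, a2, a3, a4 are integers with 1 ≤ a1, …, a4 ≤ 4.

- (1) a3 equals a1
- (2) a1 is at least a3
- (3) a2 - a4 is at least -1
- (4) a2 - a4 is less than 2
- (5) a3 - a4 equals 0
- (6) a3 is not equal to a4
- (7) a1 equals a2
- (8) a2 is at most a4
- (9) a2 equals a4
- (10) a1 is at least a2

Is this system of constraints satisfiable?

From constraints 1, 7, and 9, a3 = a1 = a2 = a4, so a3 = a4. But constraint 6 says a3 ≠ a4. Contradiction.

Unsatisfiable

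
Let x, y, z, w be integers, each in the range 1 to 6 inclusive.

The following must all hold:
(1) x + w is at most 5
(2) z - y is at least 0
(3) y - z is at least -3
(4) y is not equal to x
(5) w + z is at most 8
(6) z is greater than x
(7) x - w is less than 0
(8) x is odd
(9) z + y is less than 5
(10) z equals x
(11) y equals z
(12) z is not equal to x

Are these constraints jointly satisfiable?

Unsatisfiable

From constraints 10 and 11, y = z = x, so y = x. But constraint 4 says y ≠ x. Contradiction.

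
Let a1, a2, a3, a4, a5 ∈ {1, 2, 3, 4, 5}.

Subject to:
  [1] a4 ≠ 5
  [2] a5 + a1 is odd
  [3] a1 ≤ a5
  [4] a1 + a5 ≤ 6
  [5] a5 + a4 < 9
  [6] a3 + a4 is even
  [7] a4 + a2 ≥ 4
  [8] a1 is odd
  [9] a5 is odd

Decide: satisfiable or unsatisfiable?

Unsatisfiable

Constraint 9 makes a5 odd and constraint 8 makes a1 odd, so a5 + a1 must be even. Constraint 2 says a5 + a1 is odd — contradiction.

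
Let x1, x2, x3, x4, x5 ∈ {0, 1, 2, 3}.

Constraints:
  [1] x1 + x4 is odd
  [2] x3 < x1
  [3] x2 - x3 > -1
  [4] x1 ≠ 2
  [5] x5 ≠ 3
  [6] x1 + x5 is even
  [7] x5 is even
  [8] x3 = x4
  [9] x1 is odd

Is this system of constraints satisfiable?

Constraint 9 makes x1 odd and constraint 7 makes x5 even, so x1 + x5 must be odd. Constraint 6 says x1 + x5 is even — contradiction.

Unsatisfiable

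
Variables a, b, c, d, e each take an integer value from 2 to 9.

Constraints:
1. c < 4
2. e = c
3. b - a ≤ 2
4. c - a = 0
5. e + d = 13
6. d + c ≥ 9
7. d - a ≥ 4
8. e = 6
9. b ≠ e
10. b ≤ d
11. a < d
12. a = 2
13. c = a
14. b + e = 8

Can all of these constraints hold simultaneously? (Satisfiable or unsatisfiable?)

Constraint 8 fixes e = 6 and constraint 12 fixes a = 2. Constraints 2 and 13 give e = c = a, so e = a. But 6 ≠ 2 — contradiction.

Unsatisfiable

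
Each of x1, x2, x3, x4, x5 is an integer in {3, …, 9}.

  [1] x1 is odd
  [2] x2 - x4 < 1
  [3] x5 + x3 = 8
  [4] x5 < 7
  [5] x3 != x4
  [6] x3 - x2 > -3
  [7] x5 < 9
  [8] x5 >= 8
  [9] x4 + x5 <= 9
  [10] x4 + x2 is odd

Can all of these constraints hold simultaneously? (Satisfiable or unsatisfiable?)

From constraint 8: x5 ≥ 8. From constraint 4: x5 ≤ 6. But 6 < 8, so no value of x5 works.

Unsatisfiable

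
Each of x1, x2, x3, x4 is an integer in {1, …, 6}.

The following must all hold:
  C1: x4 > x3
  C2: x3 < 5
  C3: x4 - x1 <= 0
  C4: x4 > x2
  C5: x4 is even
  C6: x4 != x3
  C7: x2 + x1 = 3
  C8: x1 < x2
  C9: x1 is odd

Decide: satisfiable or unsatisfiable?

Unsatisfiable

Constraints 3, 4, and 8 give x4 ≤ x1, x1 < x2, x2 < x4. Chaining: x4 ≤ x1 < x2 < x4, which forces x4 < x4 — impossible.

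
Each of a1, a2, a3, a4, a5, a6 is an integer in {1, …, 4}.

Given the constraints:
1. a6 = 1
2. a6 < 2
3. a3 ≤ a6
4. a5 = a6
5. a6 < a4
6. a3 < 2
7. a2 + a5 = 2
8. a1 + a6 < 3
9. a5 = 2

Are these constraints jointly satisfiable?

Unsatisfiable

Constraint 9 fixes a5 = 2 and constraint 1 fixes a6 = 1, but constraint 4 requires a5 = a6. Since 2 ≠ 1, contradiction.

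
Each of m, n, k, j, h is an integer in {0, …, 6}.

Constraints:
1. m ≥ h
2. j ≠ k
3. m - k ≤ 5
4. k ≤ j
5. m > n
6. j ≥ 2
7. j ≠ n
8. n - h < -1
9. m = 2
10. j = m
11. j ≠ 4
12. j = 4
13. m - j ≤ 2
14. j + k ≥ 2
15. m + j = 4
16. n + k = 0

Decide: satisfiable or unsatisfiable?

Constraint 12 fixes j = 4 and constraint 9 fixes m = 2, but constraint 10 requires j = m. Since 4 ≠ 2, contradiction.

Unsatisfiable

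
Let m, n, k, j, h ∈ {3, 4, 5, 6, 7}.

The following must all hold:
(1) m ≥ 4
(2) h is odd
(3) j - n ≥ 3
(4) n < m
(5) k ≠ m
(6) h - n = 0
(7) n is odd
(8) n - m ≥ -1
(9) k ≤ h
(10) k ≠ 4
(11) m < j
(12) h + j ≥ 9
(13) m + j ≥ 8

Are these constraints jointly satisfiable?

Satisfiable

The assignment m = 4, n = 3, k = 3, j = 7, h = 3 works:
  constraint 3 holds since j - n = 4.
  constraint 6 holds since h - n = 0.
  constraint 8 holds since n - m = -1.
The rest check out directly.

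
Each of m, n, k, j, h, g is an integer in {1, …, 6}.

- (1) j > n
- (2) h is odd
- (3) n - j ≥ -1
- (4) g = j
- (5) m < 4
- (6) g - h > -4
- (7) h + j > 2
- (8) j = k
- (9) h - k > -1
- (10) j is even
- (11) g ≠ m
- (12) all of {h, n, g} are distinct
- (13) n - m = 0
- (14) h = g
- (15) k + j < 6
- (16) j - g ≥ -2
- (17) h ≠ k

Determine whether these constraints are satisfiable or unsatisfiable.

Unsatisfiable

From constraints 4, 8, and 14, h = g = j = k, so h = k. But constraint 17 says h ≠ k. Contradiction.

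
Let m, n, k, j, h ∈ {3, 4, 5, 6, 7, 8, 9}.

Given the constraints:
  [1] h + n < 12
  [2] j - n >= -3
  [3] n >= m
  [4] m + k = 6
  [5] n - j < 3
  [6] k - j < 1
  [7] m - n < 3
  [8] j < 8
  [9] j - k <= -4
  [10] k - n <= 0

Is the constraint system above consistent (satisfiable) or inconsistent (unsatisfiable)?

Constraints 2, 9, and 10 give n − k ≥ 0, k − j ≥ 4, j − n ≥ -3.
Adding all 3 inequalities: the left sides telescope to 0, and the right sides sum to 0 + 4 + (-3) = 1. So 0 ≥ 1, which is false.

Unsatisfiable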